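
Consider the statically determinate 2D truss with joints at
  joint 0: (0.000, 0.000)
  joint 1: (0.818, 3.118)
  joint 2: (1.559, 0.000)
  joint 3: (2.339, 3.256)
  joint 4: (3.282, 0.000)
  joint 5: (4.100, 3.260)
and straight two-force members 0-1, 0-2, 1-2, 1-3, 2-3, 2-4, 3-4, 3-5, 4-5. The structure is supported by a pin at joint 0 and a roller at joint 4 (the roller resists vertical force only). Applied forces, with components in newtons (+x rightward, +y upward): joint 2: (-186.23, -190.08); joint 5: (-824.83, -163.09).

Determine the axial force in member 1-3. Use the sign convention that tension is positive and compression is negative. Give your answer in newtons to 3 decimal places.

N=6 nodes, M=9 members, R=3 reactions → 2N=12, M+R=12
member 0 (0-1): L=3.2235, (cx,cy)=(0.2538,0.9673)
member 1 (0-2): L=1.5590, (cx,cy)=(1.0000,0.0000)
member 2 (1-2): L=3.2048, (cx,cy)=(0.2312,-0.9729)
member 3 (1-3): L=1.5272, (cx,cy)=(0.9959,0.0904)
member 4 (2-3): L=3.3481, (cx,cy)=(0.2330,0.9725)
member 5 (2-4): L=1.7230, (cx,cy)=(1.0000,0.0000)
member 6 (3-4): L=3.3898, (cx,cy)=(0.2782,-0.9605)
member 7 (3-5): L=1.7610, (cx,cy)=(1.0000,0.0023)
member 8 (4-5): L=3.3611, (cx,cy)=(0.2434,0.9699)
solve A·x = −loads:
  F[0-1] = -908.1688 N (compression)
  F[0-2] = -780.6028 N (compression)
  F[1-2] = +862.8119 N (tension)
  F[1-3] = -431.7163 N (compression)
  F[2-3] = -667.7251 N (compression)
  F[2-4] = -239.3223 N (compression)
  F[3-4] = +714.7954 N (tension)
  F[3-5] = -784.3565 N (compression)
  F[4-5] = -166.3089 N (compression)
  Rx@0 = +1011.0600 N
  Ry@0 = +878.4418 N
  Ry@4 = -525.2718 N

-431.716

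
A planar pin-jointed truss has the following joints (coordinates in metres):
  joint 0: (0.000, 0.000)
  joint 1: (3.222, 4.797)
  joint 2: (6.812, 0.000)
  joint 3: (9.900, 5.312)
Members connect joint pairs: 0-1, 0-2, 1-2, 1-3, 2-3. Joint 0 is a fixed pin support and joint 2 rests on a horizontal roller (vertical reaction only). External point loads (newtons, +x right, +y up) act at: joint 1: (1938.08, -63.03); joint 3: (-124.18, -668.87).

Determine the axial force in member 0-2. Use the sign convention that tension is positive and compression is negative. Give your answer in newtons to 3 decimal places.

N=4 nodes, M=5 members, R=3 reactions → 2N=8, M+R=8
member 0 (0-1): L=5.7786, (cx,cy)=(0.5576,0.8301)
member 1 (0-2): L=6.8120, (cx,cy)=(1.0000,0.0000)
member 2 (1-2): L=5.9916, (cx,cy)=(0.5992,-0.8006)
member 3 (1-3): L=6.6978, (cx,cy)=(0.9970,0.0769)
member 4 (2-3): L=6.1444, (cx,cy)=(0.5026,0.8645)
solve A·x = −loads:
  F[0-1] = +1852.6656 N (tension)
  F[0-2] = +780.9051 N (tension)
  F[1-2] = -1972.9860 N (compression)
  F[1-3] = +277.8952 N (tension)
  F[2-3] = -798.3930 N (compression)
  Rx@0 = -1813.9000 N
  Ry@0 = -1537.9504 N
  Ry@2 = +2269.8504 N

780.905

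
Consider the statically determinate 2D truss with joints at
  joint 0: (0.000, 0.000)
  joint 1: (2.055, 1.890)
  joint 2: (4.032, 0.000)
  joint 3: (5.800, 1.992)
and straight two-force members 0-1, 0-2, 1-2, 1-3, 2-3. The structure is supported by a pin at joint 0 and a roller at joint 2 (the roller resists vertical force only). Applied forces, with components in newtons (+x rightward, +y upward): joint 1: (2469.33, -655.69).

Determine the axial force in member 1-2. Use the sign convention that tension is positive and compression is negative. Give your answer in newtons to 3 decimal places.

N=4 nodes, M=5 members, R=3 reactions → 2N=8, M+R=8
member 0 (0-1): L=2.7920, (cx,cy)=(0.7360,0.6769)
member 1 (0-2): L=4.0320, (cx,cy)=(1.0000,0.0000)
member 2 (1-2): L=2.7351, (cx,cy)=(0.7228,-0.6910)
member 3 (1-3): L=3.7464, (cx,cy)=(0.9996,0.0272)
member 4 (2-3): L=2.6634, (cx,cy)=(0.6638,0.7479)
solve A·x = −loads:
  F[0-1] = +1234.9625 N (tension)
  F[0-2] = +1560.3506 N (tension)
  F[1-2] = -2158.6616 N (compression)
  F[1-3] = +0.0000 N (tension)
  F[2-3] = -0.0000 N (compression)
  Rx@0 = -2469.3300 N
  Ry@0 = -835.9957 N
  Ry@2 = +1491.6857 N

-2158.662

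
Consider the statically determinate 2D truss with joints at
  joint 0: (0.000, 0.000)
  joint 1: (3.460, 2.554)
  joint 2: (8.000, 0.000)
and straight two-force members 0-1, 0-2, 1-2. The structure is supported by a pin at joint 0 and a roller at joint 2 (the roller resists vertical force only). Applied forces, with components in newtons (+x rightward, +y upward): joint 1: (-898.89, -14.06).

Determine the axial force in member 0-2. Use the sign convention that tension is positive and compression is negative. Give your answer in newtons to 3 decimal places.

-499.311

N=3 nodes, M=3 members, R=3 reactions → 2N=6, M+R=6
member 0 (0-1): L=4.3005, (cx,cy)=(0.8046,0.5939)
member 1 (0-2): L=8.0000, (cx,cy)=(1.0000,0.0000)
member 2 (1-2): L=5.2091, (cx,cy)=(0.8716,-0.4903)
solve A·x = −loads:
  F[0-1] = -496.6478 N (compression)
  F[0-2] = -499.3106 N (compression)
  F[1-2] = +572.8962 N (tension)
  Rx@0 = +898.8900 N
  Ry@0 = +294.9497 N
  Ry@2 = -280.8897 N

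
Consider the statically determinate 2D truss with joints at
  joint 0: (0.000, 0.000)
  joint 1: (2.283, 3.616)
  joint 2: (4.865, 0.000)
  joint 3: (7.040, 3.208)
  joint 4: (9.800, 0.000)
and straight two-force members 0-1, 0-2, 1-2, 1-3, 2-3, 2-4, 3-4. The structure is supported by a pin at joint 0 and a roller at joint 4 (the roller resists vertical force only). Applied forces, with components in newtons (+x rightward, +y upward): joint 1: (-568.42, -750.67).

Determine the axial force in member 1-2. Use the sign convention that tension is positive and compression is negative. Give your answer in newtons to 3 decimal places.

N=5 nodes, M=7 members, R=3 reactions → 2N=10, M+R=10
member 0 (0-1): L=4.2764, (cx,cy)=(0.5339,0.8456)
member 1 (0-2): L=4.8650, (cx,cy)=(1.0000,0.0000)
member 2 (1-2): L=4.4432, (cx,cy)=(0.5811,-0.8138)
member 3 (1-3): L=4.7745, (cx,cy)=(0.9963,-0.0855)
member 4 (2-3): L=3.8758, (cx,cy)=(0.5612,0.8277)
member 5 (2-4): L=4.9350, (cx,cy)=(1.0000,0.0000)
member 6 (3-4): L=4.2319, (cx,cy)=(0.6522,-0.7581)
solve A·x = −loads:
  F[0-1] = -928.9921 N (compression)
  F[0-2] = -72.4673 N (compression)
  F[1-2] = +37.4936 N (tension)
  F[1-3] = +50.8655 N (tension)
  F[2-3] = -36.8651 N (compression)
  F[2-4] = -29.9917 N (compression)
  F[3-4] = +45.9860 N (tension)
  Rx@0 = +568.4200 N
  Ry@0 = +785.5299 N
  Ry@4 = -34.8599 N

37.494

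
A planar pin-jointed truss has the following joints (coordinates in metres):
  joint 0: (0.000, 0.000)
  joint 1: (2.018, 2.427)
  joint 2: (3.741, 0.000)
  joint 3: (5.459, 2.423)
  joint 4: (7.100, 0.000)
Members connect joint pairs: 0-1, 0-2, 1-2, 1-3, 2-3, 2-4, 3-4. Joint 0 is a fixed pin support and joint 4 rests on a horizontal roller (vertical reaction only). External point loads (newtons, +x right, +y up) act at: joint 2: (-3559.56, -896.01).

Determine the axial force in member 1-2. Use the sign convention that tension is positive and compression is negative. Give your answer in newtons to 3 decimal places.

520.795

N=5 nodes, M=7 members, R=3 reactions → 2N=10, M+R=10
member 0 (0-1): L=3.1564, (cx,cy)=(0.6393,0.7689)
member 1 (0-2): L=3.7410, (cx,cy)=(1.0000,0.0000)
member 2 (1-2): L=2.9764, (cx,cy)=(0.5789,-0.8154)
member 3 (1-3): L=3.4410, (cx,cy)=(1.0000,-0.0012)
member 4 (2-3): L=2.9703, (cx,cy)=(0.5784,0.8158)
member 5 (2-4): L=3.3590, (cx,cy)=(1.0000,0.0000)
member 6 (3-4): L=2.9264, (cx,cy)=(0.5608,-0.8280)
solve A·x = −loads:
  F[0-1] = -551.2927 N (compression)
  F[0-2] = -3207.0951 N (compression)
  F[1-2] = +520.7948 N (tension)
  F[1-3] = -653.9451 N (compression)
  F[2-3] = +577.8081 N (tension)
  F[2-4] = +319.7403 N (tension)
  F[3-4] = -570.1936 N (compression)
  Rx@0 = +3559.5600 N
  Ry@0 = +423.9011 N
  Ry@4 = +472.1089 N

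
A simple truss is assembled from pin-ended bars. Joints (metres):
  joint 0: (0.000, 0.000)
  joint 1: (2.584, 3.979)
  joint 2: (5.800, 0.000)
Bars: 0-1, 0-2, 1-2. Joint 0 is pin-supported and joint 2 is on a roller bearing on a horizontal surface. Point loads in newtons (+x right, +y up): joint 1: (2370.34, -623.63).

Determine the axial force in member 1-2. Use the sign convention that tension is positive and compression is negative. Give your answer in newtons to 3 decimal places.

N=3 nodes, M=3 members, R=3 reactions → 2N=6, M+R=6
member 0 (0-1): L=4.7444, (cx,cy)=(0.5446,0.8387)
member 1 (0-2): L=5.8000, (cx,cy)=(1.0000,0.0000)
member 2 (1-2): L=5.1162, (cx,cy)=(0.6286,-0.7777)
solve A·x = −loads:
  F[0-1] = +1526.6351 N (tension)
  F[0-2] = +1538.8733 N (tension)
  F[1-2] = -2448.1102 N (compression)
  Rx@0 = -2370.3400 N
  Ry@0 = -1280.3429 N
  Ry@2 = +1903.9729 N

-2448.110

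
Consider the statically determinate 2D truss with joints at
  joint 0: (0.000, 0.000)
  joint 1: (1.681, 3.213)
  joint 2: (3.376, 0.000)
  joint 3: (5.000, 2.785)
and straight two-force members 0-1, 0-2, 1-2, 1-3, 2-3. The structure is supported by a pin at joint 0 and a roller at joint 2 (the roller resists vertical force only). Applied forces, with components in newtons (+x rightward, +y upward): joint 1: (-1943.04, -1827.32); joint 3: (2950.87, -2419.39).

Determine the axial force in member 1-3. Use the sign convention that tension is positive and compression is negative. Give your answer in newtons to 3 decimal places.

4090.220

N=4 nodes, M=5 members, R=3 reactions → 2N=8, M+R=8
member 0 (0-1): L=3.6262, (cx,cy)=(0.4636,0.8861)
member 1 (0-2): L=3.3760, (cx,cy)=(1.0000,0.0000)
member 2 (1-2): L=3.6327, (cx,cy)=(0.4666,-0.8845)
member 3 (1-3): L=3.3465, (cx,cy)=(0.9918,-0.1279)
member 4 (2-3): L=3.2239, (cx,cy)=(0.5037,0.8639)
solve A·x = −loads:
  F[0-1] = +938.3670 N (tension)
  F[0-2] = +572.8273 N (tension)
  F[1-2] = -3597.5087 N (compression)
  F[1-3] = +4090.2202 N (tension)
  F[2-3] = -2195.1178 N (compression)
  Rx@0 = -1007.8300 N
  Ry@0 = -831.4477 N
  Ry@2 = +5078.1577 N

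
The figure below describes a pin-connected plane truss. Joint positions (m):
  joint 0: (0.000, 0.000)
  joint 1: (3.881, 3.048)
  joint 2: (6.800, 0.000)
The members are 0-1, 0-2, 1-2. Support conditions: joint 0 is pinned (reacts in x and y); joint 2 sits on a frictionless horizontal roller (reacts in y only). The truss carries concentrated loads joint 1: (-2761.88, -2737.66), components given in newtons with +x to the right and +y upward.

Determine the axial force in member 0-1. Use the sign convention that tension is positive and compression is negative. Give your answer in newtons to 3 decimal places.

-3906.981

N=3 nodes, M=3 members, R=3 reactions → 2N=6, M+R=6
member 0 (0-1): L=4.9348, (cx,cy)=(0.7865,0.6177)
member 1 (0-2): L=6.8000, (cx,cy)=(1.0000,0.0000)
member 2 (1-2): L=4.2203, (cx,cy)=(0.6917,-0.7222)
solve A·x = −loads:
  F[0-1] = -3906.9814 N (compression)
  F[0-2] = +310.7730 N (tension)
  F[1-2] = -449.3158 N (compression)
  Rx@0 = +2761.8800 N
  Ry@0 = +2413.1529 N
  Ry@2 = +324.5071 N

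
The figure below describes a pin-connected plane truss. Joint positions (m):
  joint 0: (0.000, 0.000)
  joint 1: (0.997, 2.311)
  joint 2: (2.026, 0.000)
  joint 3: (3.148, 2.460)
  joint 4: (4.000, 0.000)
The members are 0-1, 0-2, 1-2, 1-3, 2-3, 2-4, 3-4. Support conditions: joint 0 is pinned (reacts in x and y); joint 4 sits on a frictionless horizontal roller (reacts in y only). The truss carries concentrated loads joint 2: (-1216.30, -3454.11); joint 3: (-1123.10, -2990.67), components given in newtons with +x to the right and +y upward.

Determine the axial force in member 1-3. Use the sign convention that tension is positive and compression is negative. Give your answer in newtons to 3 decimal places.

N=5 nodes, M=7 members, R=3 reactions → 2N=10, M+R=10
member 0 (0-1): L=2.5169, (cx,cy)=(0.3961,0.9182)
member 1 (0-2): L=2.0260, (cx,cy)=(1.0000,0.0000)
member 2 (1-2): L=2.5297, (cx,cy)=(0.4068,-0.9135)
member 3 (1-3): L=2.1562, (cx,cy)=(0.9976,0.0691)
member 4 (2-3): L=2.7038, (cx,cy)=(0.4150,0.9098)
member 5 (2-4): L=1.9740, (cx,cy)=(1.0000,0.0000)
member 6 (3-4): L=2.6034, (cx,cy)=(0.3273,-0.9449)
solve A·x = −loads:
  F[0-1] = -3302.4747 N (compression)
  F[0-2] = -1031.2107 N (compression)
  F[1-2] = +3123.7876 N (tension)
  F[1-3] = -2585.0067 N (compression)
  F[2-3] = +659.9262 N (tension)
  F[2-4] = +1181.8755 N (tension)
  F[3-4] = -3611.3288 N (compression)
  Rx@0 = +2339.4000 N
  Ry@0 = +3032.3225 N
  Ry@4 = +3412.4575 N

-2585.007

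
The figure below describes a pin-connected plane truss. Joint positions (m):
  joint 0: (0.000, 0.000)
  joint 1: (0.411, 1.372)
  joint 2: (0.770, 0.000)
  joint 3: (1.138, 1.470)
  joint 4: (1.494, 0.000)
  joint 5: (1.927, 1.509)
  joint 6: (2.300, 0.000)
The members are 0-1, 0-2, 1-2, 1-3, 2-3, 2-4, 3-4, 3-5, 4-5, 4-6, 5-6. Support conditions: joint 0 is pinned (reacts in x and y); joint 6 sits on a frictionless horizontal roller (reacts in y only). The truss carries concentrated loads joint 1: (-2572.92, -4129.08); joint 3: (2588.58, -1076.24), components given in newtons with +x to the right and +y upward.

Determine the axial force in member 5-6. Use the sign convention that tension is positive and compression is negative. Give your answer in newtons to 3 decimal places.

-1431.826

N=7 nodes, M=11 members, R=3 reactions → 2N=14, M+R=14
member 0 (0-1): L=1.4322, (cx,cy)=(0.2870,0.9579)
member 1 (0-2): L=0.7700, (cx,cy)=(1.0000,0.0000)
member 2 (1-2): L=1.4182, (cx,cy)=(0.2531,-0.9674)
member 3 (1-3): L=0.7336, (cx,cy)=(0.9910,0.1336)
member 4 (2-3): L=1.5154, (cx,cy)=(0.2428,0.9701)
member 5 (2-4): L=0.7240, (cx,cy)=(1.0000,0.0000)
member 6 (3-4): L=1.5125, (cx,cy)=(0.2354,-0.9719)
member 7 (3-5): L=0.7900, (cx,cy)=(0.9988,0.0494)
member 8 (4-5): L=1.5699, (cx,cy)=(0.2758,0.9612)
member 9 (4-6): L=0.8060, (cx,cy)=(1.0000,0.0000)
member 10 (5-6): L=1.5544, (cx,cy)=(0.2400,-0.9708)
solve A·x = −loads:
  F[0-1] = -3982.8413 N (compression)
  F[0-2] = +1158.5902 N (tension)
  F[1-2] = -120.8000 N (compression)
  F[1-3] = +1473.7795 N (tension)
  F[2-3] = +120.4719 N (tension)
  F[2-4] = +1098.7548 N (tension)
  F[3-4] = -1468.4739 N (compression)
  F[3-5] = -754.0353 N (compression)
  F[4-5] = +1484.8119 N (tension)
  F[4-6] = +343.5829 N (tension)
  F[5-6] = -1431.8255 N (compression)
  Rx@0 = -15.6600 N
  Ry@0 = +3815.3290 N
  Ry@6 = +1389.9910 N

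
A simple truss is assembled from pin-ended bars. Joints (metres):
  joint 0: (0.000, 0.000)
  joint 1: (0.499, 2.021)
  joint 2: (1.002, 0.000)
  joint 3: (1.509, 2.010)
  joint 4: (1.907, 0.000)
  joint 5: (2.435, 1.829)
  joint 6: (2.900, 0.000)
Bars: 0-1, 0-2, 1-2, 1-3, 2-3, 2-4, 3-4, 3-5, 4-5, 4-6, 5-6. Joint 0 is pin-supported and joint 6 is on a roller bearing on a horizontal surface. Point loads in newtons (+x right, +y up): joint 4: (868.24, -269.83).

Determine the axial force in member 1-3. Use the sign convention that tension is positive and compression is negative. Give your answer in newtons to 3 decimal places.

-45.935

N=7 nodes, M=11 members, R=3 reactions → 2N=14, M+R=14
member 0 (0-1): L=2.0817, (cx,cy)=(0.2397,0.9708)
member 1 (0-2): L=1.0020, (cx,cy)=(1.0000,0.0000)
member 2 (1-2): L=2.0827, (cx,cy)=(0.2415,-0.9704)
member 3 (1-3): L=1.0101, (cx,cy)=(0.9999,-0.0109)
member 4 (2-3): L=2.0730, (cx,cy)=(0.2446,0.9696)
member 5 (2-4): L=0.9050, (cx,cy)=(1.0000,0.0000)
member 6 (3-4): L=2.0490, (cx,cy)=(0.1942,-0.9810)
member 7 (3-5): L=0.9435, (cx,cy)=(0.9814,-0.1918)
member 8 (4-5): L=1.9037, (cx,cy)=(0.2774,0.9608)
member 9 (4-6): L=0.9930, (cx,cy)=(1.0000,0.0000)
member 10 (5-6): L=1.8872, (cx,cy)=(0.2464,-0.9692)
solve A·x = −loads:
  F[0-1] = -95.1682 N (compression)
  F[0-2] = +891.0526 N (tension)
  F[1-2] = +95.7277 N (tension)
  F[1-3] = -45.9354 N (compression)
  F[2-3] = -95.8034 N (compression)
  F[2-4] = +937.6041 N (tension)
  F[3-4] = +112.3575 N (tension)
  F[3-5] = -92.9139 N (compression)
  F[4-5] = +166.1302 N (tension)
  F[4-6] = +45.1110 N (tension)
  F[5-6] = -183.0811 N (compression)
  Rx@0 = -868.2400 N
  Ry@0 = +92.3935 N
  Ry@6 = +177.4365 N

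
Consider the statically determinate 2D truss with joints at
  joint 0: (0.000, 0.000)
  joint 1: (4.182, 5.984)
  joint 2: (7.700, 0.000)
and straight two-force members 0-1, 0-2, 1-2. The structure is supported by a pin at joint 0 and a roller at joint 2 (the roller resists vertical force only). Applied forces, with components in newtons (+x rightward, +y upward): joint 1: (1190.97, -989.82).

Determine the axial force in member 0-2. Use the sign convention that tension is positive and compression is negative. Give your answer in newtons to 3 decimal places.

860.183

N=3 nodes, M=3 members, R=3 reactions → 2N=6, M+R=6
member 0 (0-1): L=7.3005, (cx,cy)=(0.5728,0.8197)
member 1 (0-2): L=7.7000, (cx,cy)=(1.0000,0.0000)
member 2 (1-2): L=6.9415, (cx,cy)=(0.5068,-0.8621)
solve A·x = −loads:
  F[0-1] = +577.4546 N (tension)
  F[0-2] = +860.1826 N (tension)
  F[1-2] = -1697.2619 N (compression)
  Rx@0 = -1190.9700 N
  Ry@0 = -473.3218 N
  Ry@2 = +1463.1418 N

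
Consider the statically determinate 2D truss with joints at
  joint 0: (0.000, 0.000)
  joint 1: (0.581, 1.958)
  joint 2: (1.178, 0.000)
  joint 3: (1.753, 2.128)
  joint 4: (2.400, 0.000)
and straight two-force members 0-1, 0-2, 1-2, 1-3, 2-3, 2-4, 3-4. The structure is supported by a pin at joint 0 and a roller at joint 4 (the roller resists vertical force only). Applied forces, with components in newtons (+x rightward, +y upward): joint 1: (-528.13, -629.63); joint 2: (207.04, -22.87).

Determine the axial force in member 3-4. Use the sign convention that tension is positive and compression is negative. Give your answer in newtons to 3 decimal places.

N=5 nodes, M=7 members, R=3 reactions → 2N=10, M+R=10
member 0 (0-1): L=2.0424, (cx,cy)=(0.2845,0.9587)
member 1 (0-2): L=1.1780, (cx,cy)=(1.0000,0.0000)
member 2 (1-2): L=2.0470, (cx,cy)=(0.2916,-0.9565)
member 3 (1-3): L=1.1843, (cx,cy)=(0.9896,0.1435)
member 4 (2-3): L=2.2043, (cx,cy)=(0.2609,0.9654)
member 5 (2-4): L=1.2220, (cx,cy)=(1.0000,0.0000)
member 6 (3-4): L=2.2242, (cx,cy)=(0.2909,-0.9568)
solve A·x = −loads:
  F[0-1] = -959.3540 N (compression)
  F[0-2] = -48.1809 N (compression)
  F[1-2] = +327.4911 N (tension)
  F[1-3] = +161.3803 N (tension)
  F[2-3] = -300.7977 N (compression)
  F[2-4] = -81.2453 N (compression)
  F[3-4] = +279.2958 N (tension)
  Rx@0 = +321.0900 N
  Ry@0 = +919.7178 N
  Ry@4 = -267.2178 N

279.296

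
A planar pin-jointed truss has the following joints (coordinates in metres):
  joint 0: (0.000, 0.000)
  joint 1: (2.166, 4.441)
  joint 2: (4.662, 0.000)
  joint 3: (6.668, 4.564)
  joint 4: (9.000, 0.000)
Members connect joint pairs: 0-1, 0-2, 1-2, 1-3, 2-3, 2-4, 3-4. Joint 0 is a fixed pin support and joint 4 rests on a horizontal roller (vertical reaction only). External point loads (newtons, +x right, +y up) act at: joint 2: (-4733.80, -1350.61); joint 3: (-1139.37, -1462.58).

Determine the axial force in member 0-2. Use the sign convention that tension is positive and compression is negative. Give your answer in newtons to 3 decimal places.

-5089.024

N=5 nodes, M=7 members, R=3 reactions → 2N=10, M+R=10
member 0 (0-1): L=4.9411, (cx,cy)=(0.4384,0.8988)
member 1 (0-2): L=4.6620, (cx,cy)=(1.0000,0.0000)
member 2 (1-2): L=5.0944, (cx,cy)=(0.4900,-0.8717)
member 3 (1-3): L=4.5037, (cx,cy)=(0.9996,0.0273)
member 4 (2-3): L=4.9854, (cx,cy)=(0.4024,0.9155)
member 5 (2-4): L=4.3380, (cx,cy)=(1.0000,0.0000)
member 6 (3-4): L=5.1253, (cx,cy)=(0.4550,-0.8905)
solve A·x = −loads:
  F[0-1] = -1788.7847 N (compression)
  F[0-2] = -5089.0244 N (compression)
  F[1-2] = +1792.1886 N (tension)
  F[1-3] = -1662.8553 N (compression)
  F[2-3] = -231.2764 N (compression)
  F[2-4] = +615.9250 N (tension)
  F[3-4] = -1353.6781 N (compression)
  Rx@0 = +5873.1700 N
  Ry@0 = +1607.7519 N
  Ry@4 = +1205.4381 N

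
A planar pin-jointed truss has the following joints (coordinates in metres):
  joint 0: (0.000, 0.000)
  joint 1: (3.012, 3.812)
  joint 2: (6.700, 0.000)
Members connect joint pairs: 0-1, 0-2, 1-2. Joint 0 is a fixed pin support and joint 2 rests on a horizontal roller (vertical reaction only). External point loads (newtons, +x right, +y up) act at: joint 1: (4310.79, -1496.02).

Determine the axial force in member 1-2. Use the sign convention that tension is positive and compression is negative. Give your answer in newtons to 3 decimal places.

-4348.391

N=3 nodes, M=3 members, R=3 reactions → 2N=6, M+R=6
member 0 (0-1): L=4.8583, (cx,cy)=(0.6200,0.7846)
member 1 (0-2): L=6.7000, (cx,cy)=(1.0000,0.0000)
member 2 (1-2): L=5.3040, (cx,cy)=(0.6953,-0.7187)
solve A·x = −loads:
  F[0-1] = +2076.3494 N (tension)
  F[0-2] = +3023.5269 N (tension)
  F[1-2] = -4348.3905 N (compression)
  Rx@0 = -4310.7900 N
  Ry@0 = -1629.1656 N
  Ry@2 = +3125.1856 N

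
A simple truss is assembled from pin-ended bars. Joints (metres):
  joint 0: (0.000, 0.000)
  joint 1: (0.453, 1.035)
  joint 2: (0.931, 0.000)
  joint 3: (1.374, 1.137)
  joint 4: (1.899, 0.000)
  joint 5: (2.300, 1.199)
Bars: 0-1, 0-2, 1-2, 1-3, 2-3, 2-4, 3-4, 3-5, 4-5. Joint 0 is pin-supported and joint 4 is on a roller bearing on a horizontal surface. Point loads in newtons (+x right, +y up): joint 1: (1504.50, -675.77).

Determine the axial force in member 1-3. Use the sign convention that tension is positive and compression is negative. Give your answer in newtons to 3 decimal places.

N=6 nodes, M=9 members, R=3 reactions → 2N=12, M+R=12
member 0 (0-1): L=1.1298, (cx,cy)=(0.4010,0.9161)
member 1 (0-2): L=0.9310, (cx,cy)=(1.0000,0.0000)
member 2 (1-2): L=1.1400, (cx,cy)=(0.4193,-0.9079)
member 3 (1-3): L=0.9266, (cx,cy)=(0.9939,0.1101)
member 4 (2-3): L=1.2203, (cx,cy)=(0.3630,0.9318)
member 5 (2-4): L=0.9680, (cx,cy)=(1.0000,0.0000)
member 6 (3-4): L=1.2524, (cx,cy)=(0.4192,-0.9079)
member 7 (3-5): L=0.9281, (cx,cy)=(0.9978,0.0668)
member 8 (4-5): L=1.2643, (cx,cy)=(0.3172,0.9484)
solve A·x = −loads:
  F[0-1] = +333.3937 N (tension)
  F[0-2] = +1370.8231 N (tension)
  F[1-2] = -1187.2768 N (compression)
  F[1-3] = -878.3585 N (compression)
  F[2-3] = +1156.8013 N (tension)
  F[2-4] = +453.0564 N (tension)
  F[3-4] = -1080.7384 N (compression)
  F[3-5] = -0.0000 N (compression)
  F[4-5] = -0.0000 N (compression)
  Rx@0 = -1504.5000 N
  Ry@0 = -305.4208 N
  Ry@4 = +981.1908 N

-878.359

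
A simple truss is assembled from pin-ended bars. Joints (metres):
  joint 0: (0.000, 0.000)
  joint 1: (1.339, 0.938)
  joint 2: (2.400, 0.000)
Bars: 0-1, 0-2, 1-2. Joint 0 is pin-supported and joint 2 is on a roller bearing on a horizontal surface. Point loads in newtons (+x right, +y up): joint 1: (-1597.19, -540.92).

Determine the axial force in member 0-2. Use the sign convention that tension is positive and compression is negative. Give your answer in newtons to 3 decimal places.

N=3 nodes, M=3 members, R=3 reactions → 2N=6, M+R=6
member 0 (0-1): L=1.6349, (cx,cy)=(0.8190,0.5737)
member 1 (0-2): L=2.4000, (cx,cy)=(1.0000,0.0000)
member 2 (1-2): L=1.4162, (cx,cy)=(0.7492,-0.6623)
solve A·x = −loads:
  F[0-1] = -1504.7796 N (compression)
  F[0-2] = -364.7293 N (compression)
  F[1-2] = +486.8258 N (tension)
  Rx@0 = +1597.1900 N
  Ry@0 = +863.3668 N
  Ry@2 = -322.4468 N

-364.729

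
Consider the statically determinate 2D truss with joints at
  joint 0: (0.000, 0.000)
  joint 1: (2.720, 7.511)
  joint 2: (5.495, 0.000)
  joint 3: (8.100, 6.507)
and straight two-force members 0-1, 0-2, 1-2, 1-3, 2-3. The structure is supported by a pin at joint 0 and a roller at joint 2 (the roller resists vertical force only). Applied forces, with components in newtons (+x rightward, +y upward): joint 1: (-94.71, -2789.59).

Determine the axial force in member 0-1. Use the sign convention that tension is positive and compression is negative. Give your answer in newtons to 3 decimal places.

N=4 nodes, M=5 members, R=3 reactions → 2N=8, M+R=8
member 0 (0-1): L=7.9883, (cx,cy)=(0.3405,0.9402)
member 1 (0-2): L=5.4950, (cx,cy)=(1.0000,0.0000)
member 2 (1-2): L=8.0072, (cx,cy)=(0.3466,-0.9380)
member 3 (1-3): L=5.4729, (cx,cy)=(0.9830,-0.1835)
member 4 (2-3): L=7.0091, (cx,cy)=(0.3717,0.9284)
solve A·x = −loads:
  F[0-1] = -1635.9687 N (compression)
  F[0-2] = +462.3315 N (tension)
  F[1-2] = -1334.0523 N (compression)
  F[1-3] = -0.0000 N (tension)
  F[2-3] = +0.0000 N (tension)
  Rx@0 = +94.7100 N
  Ry@0 = +1538.2127 N
  Ry@2 = +1251.3773 N

-1635.969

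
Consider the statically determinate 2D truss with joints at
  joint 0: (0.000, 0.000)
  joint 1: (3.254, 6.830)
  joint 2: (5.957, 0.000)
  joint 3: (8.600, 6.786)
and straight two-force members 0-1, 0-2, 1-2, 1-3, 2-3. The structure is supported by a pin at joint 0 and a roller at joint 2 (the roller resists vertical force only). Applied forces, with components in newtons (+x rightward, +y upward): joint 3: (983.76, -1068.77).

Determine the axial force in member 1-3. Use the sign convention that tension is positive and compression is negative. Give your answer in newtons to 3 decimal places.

1395.596

N=4 nodes, M=5 members, R=3 reactions → 2N=8, M+R=8
member 0 (0-1): L=7.5655, (cx,cy)=(0.4301,0.9028)
member 1 (0-2): L=5.9570, (cx,cy)=(1.0000,0.0000)
member 2 (1-2): L=7.3454, (cx,cy)=(0.3680,-0.9298)
member 3 (1-3): L=5.3462, (cx,cy)=(1.0000,-0.0082)
member 4 (2-3): L=7.2825, (cx,cy)=(0.3629,0.9318)
solve A·x = −loads:
  F[0-1] = +1766.6099 N (tension)
  F[0-2] = +223.9269 N (tension)
  F[1-2] = -1727.5613 N (compression)
  F[1-3] = +1395.5965 N (tension)
  F[2-3] = -1134.6452 N (compression)
  Rx@0 = -983.7600 N
  Ry@0 = -1594.8555 N
  Ry@2 = +2663.6255 N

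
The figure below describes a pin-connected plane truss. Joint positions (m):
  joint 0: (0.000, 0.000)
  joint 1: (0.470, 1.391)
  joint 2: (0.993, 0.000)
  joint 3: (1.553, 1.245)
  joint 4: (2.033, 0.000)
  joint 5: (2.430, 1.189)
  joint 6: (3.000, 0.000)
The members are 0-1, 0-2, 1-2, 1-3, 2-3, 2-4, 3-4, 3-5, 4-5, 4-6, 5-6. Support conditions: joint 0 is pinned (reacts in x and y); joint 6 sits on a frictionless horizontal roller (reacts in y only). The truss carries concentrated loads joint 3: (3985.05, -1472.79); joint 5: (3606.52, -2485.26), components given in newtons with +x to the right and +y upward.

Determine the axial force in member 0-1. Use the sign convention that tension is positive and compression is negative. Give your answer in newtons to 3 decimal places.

2006.167

N=7 nodes, M=11 members, R=3 reactions → 2N=14, M+R=14
member 0 (0-1): L=1.4683, (cx,cy)=(0.3201,0.9474)
member 1 (0-2): L=0.9930, (cx,cy)=(1.0000,0.0000)
member 2 (1-2): L=1.4861, (cx,cy)=(0.3519,-0.9360)
member 3 (1-3): L=1.0928, (cx,cy)=(0.9910,-0.1336)
member 4 (2-3): L=1.3651, (cx,cy)=(0.4102,0.9120)
member 5 (2-4): L=1.0400, (cx,cy)=(1.0000,0.0000)
member 6 (3-4): L=1.3343, (cx,cy)=(0.3597,-0.9331)
member 7 (3-5): L=0.8788, (cx,cy)=(0.9980,-0.0637)
member 8 (4-5): L=1.2535, (cx,cy)=(0.3167,0.9485)
member 9 (4-6): L=0.9670, (cx,cy)=(1.0000,0.0000)
member 10 (5-6): L=1.3186, (cx,cy)=(0.4323,-0.9017)
solve A·x = −loads:
  F[0-1] = +2006.1666 N (tension)
  F[0-2] = +6949.3815 N (tension)
  F[1-2] = -2236.3529 N (compression)
  F[1-3] = +1442.1672 N (tension)
  F[2-3] = +2295.2898 N (tension)
  F[2-4] = +5220.7755 N (tension)
  F[3-4] = -3593.4196 N (compression)
  F[3-5] = -322.2415 N (compression)
  F[4-5] = +3534.8198 N (tension)
  F[4-6] = +2808.6066 N (tension)
  F[5-6] = -6497.0844 N (compression)
  Rx@0 = -7591.5700 N
  Ry@0 = -1900.6047 N
  Ry@6 = +5858.6547 N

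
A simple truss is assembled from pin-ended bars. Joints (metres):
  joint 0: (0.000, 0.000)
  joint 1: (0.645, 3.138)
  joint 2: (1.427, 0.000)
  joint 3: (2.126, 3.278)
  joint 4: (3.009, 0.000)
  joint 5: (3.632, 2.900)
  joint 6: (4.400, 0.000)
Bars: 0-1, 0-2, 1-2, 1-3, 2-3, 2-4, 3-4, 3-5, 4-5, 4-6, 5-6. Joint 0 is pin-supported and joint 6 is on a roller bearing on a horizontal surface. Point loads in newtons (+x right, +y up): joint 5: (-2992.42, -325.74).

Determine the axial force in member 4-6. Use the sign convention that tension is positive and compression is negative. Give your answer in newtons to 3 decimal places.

-451.106

N=7 nodes, M=11 members, R=3 reactions → 2N=14, M+R=14
member 0 (0-1): L=3.2036, (cx,cy)=(0.2013,0.9795)
member 1 (0-2): L=1.4270, (cx,cy)=(1.0000,0.0000)
member 2 (1-2): L=3.2340, (cx,cy)=(0.2418,-0.9703)
member 3 (1-3): L=1.4876, (cx,cy)=(0.9956,0.0941)
member 4 (2-3): L=3.3517, (cx,cy)=(0.2086,0.9780)
member 5 (2-4): L=1.5820, (cx,cy)=(1.0000,0.0000)
member 6 (3-4): L=3.3948, (cx,cy)=(0.2601,-0.9656)
member 7 (3-5): L=1.5527, (cx,cy)=(0.9699,-0.2434)
member 8 (4-5): L=2.9662, (cx,cy)=(0.2100,0.9777)
member 9 (4-6): L=1.3910, (cx,cy)=(1.0000,0.0000)
member 10 (5-6): L=3.0000, (cx,cy)=(0.2560,-0.9667)
solve A·x = −loads:
  F[0-1] = -2071.5540 N (compression)
  F[0-2] = -2575.3419 N (compression)
  F[1-2] = +2003.3647 N (tension)
  F[1-3] = -905.5266 N (compression)
  F[2-3] = -1987.6178 N (compression)
  F[2-4] = -1676.3928 N (compression)
  F[3-4] = +2620.7458 N (tension)
  F[3-5] = -2059.6488 N (compression)
  F[4-5] = -2588.2788 N (compression)
  F[4-6] = -451.1055 N (compression)
  F[5-6] = +1762.1137 N (tension)
  Rx@0 = +2992.4200 N
  Ry@0 = +2029.1333 N
  Ry@6 = -1703.3933 N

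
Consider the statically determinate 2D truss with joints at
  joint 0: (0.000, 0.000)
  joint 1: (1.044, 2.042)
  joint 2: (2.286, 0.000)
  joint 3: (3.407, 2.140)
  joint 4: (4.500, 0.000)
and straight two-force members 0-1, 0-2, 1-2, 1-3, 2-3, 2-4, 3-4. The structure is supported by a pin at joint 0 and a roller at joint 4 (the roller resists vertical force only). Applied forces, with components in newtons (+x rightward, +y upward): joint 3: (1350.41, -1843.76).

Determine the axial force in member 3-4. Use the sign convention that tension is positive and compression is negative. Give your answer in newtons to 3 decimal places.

N=5 nodes, M=7 members, R=3 reactions → 2N=10, M+R=10
member 0 (0-1): L=2.2934, (cx,cy)=(0.4552,0.8904)
member 1 (0-2): L=2.2860, (cx,cy)=(1.0000,0.0000)
member 2 (1-2): L=2.3900, (cx,cy)=(0.5197,-0.8544)
member 3 (1-3): L=2.3650, (cx,cy)=(0.9991,0.0414)
member 4 (2-3): L=2.4158, (cx,cy)=(0.4640,0.8858)
member 5 (2-4): L=2.2140, (cx,cy)=(1.0000,0.0000)
member 6 (3-4): L=2.4030, (cx,cy)=(0.4549,-0.8906)
solve A·x = −loads:
  F[0-1] = +218.2958 N (tension)
  F[0-2] = +1251.0377 N (tension)
  F[1-2] = -217.1925 N (compression)
  F[1-3] = +212.4199 N (tension)
  F[2-3] = +209.4820 N (tension)
  F[2-4] = +1040.9682 N (tension)
  F[3-4] = -2288.5744 N (compression)
  Rx@0 = -1350.4100 N
  Ry@0 = -194.3662 N
  Ry@4 = +2038.1262 N

-2288.574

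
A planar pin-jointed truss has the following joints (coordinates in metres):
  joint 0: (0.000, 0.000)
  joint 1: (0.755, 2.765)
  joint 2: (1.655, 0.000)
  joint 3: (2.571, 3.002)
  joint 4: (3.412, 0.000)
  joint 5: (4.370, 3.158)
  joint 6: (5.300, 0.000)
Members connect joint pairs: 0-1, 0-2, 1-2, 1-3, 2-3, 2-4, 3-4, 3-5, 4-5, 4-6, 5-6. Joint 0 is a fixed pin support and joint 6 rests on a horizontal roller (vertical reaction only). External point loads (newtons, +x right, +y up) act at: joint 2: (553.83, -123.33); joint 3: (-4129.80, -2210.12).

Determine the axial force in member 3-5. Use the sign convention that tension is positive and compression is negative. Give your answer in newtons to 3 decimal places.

757.160

N=7 nodes, M=11 members, R=3 reactions → 2N=14, M+R=14
member 0 (0-1): L=2.8662, (cx,cy)=(0.2634,0.9647)
member 1 (0-2): L=1.6550, (cx,cy)=(1.0000,0.0000)
member 2 (1-2): L=2.9078, (cx,cy)=(0.3095,-0.9509)
member 3 (1-3): L=1.8314, (cx,cy)=(0.9916,0.1294)
member 4 (2-3): L=3.1386, (cx,cy)=(0.2918,0.9565)
member 5 (2-4): L=1.7570, (cx,cy)=(1.0000,0.0000)
member 6 (3-4): L=3.1176, (cx,cy)=(0.2698,-0.9629)
member 7 (3-5): L=1.8058, (cx,cy)=(0.9963,0.0864)
member 8 (4-5): L=3.3001, (cx,cy)=(0.2903,0.9569)
member 9 (4-6): L=1.8880, (cx,cy)=(1.0000,0.0000)
member 10 (5-6): L=3.2921, (cx,cy)=(0.2825,-0.9593)
solve A·x = −loads:
  F[0-1] = -3692.4066 N (compression)
  F[0-2] = -2603.3436 N (compression)
  F[1-2] = +3465.2560 N (tension)
  F[1-3] = -2062.5139 N (compression)
  F[2-3] = -3316.1314 N (compression)
  F[2-4] = -1116.8290 N (compression)
  F[3-4] = +1343.7819 N (tension)
  F[3-5] = +757.1601 N (tension)
  F[4-5] = -1352.1929 N (compression)
  F[4-6] = -361.7967 N (compression)
  F[5-6] = +1280.7181 N (tension)
  Rx@0 = +3575.9700 N
  Ry@0 = +3562.0028 N
  Ry@6 = -1228.5528 N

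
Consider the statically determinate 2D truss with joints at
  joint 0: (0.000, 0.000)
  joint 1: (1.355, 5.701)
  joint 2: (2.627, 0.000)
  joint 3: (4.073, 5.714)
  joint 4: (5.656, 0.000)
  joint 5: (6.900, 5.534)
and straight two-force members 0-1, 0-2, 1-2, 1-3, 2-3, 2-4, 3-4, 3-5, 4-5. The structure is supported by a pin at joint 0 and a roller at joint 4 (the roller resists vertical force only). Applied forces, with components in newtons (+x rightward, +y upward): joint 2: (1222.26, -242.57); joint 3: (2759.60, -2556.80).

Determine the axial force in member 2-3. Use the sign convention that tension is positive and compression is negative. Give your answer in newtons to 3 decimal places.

2249.433

N=6 nodes, M=9 members, R=3 reactions → 2N=12, M+R=12
member 0 (0-1): L=5.8598, (cx,cy)=(0.2312,0.9729)
member 1 (0-2): L=2.6270, (cx,cy)=(1.0000,0.0000)
member 2 (1-2): L=5.8412, (cx,cy)=(0.2178,-0.9760)
member 3 (1-3): L=2.7180, (cx,cy)=(1.0000,0.0048)
member 4 (2-3): L=5.8941, (cx,cy)=(0.2453,0.9694)
member 5 (2-4): L=3.0290, (cx,cy)=(1.0000,0.0000)
member 6 (3-4): L=5.9292, (cx,cy)=(0.2670,-0.9637)
member 7 (3-5): L=2.8327, (cx,cy)=(0.9980,-0.0635)
member 8 (4-5): L=5.6721, (cx,cy)=(0.2193,0.9757)
solve A·x = −loads:
  F[0-1] = +1996.5066 N (tension)
  F[0-2] = +3520.1958 N (tension)
  F[1-2] = -1985.7761 N (compression)
  F[1-3] = +894.1054 N (tension)
  F[2-3] = +2249.4332 N (tension)
  F[2-4] = +1313.6536 N (tension)
  F[3-4] = -4920.3696 N (compression)
  F[3-5] = -0.0000 N (compression)
  F[4-5] = +0.0000 N (tension)
  Rx@0 = -3981.8600 N
  Ry@0 = -1942.3967 N
  Ry@4 = +4741.7667 N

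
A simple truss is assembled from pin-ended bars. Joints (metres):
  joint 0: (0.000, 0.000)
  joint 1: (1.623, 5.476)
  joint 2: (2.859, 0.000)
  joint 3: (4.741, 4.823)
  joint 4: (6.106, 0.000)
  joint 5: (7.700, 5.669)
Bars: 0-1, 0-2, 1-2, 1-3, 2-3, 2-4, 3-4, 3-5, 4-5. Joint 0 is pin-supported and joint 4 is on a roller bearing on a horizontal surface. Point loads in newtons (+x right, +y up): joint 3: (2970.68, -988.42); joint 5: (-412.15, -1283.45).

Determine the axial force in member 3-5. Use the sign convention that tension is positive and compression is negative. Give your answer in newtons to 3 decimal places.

N=6 nodes, M=9 members, R=3 reactions → 2N=12, M+R=12
member 0 (0-1): L=5.7115, (cx,cy)=(0.2842,0.9588)
member 1 (0-2): L=2.8590, (cx,cy)=(1.0000,0.0000)
member 2 (1-2): L=5.6138, (cx,cy)=(0.2202,-0.9755)
member 3 (1-3): L=3.1856, (cx,cy)=(0.9788,-0.2050)
member 4 (2-3): L=5.1772, (cx,cy)=(0.3635,0.9316)
member 5 (2-4): L=3.2470, (cx,cy)=(1.0000,0.0000)
member 6 (3-4): L=5.0124, (cx,cy)=(0.2723,-0.9622)
member 7 (3-5): L=3.0776, (cx,cy)=(0.9615,0.2749)
member 8 (4-5): L=5.8888, (cx,cy)=(0.2707,0.9627)
solve A·x = −loads:
  F[0-1] = +2167.2580 N (tension)
  F[0-2] = +1942.6693 N (tension)
  F[1-2] = -2374.6620 N (compression)
  F[1-3] = +1163.4020 N (tension)
  F[2-3] = +2486.4979 N (tension)
  F[2-4] = +515.9453 N (tension)
  F[3-4] = -3203.3404 N (compression)
  F[3-5] = -57.9877 N (compression)
  F[4-5] = -1316.6620 N (compression)
  Rx@0 = -2558.5300 N
  Ry@0 = -2077.9131 N
  Ry@4 = +4349.7831 N

-57.988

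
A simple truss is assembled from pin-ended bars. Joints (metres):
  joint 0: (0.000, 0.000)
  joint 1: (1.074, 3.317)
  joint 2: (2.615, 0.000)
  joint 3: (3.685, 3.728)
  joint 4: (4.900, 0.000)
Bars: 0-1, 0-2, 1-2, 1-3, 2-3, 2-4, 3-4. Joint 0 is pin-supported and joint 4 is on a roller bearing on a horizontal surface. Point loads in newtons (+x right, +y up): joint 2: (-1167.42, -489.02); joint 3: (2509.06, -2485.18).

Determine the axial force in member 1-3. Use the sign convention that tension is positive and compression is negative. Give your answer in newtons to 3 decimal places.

N=5 nodes, M=7 members, R=3 reactions → 2N=10, M+R=10
member 0 (0-1): L=3.4865, (cx,cy)=(0.3080,0.9514)
member 1 (0-2): L=2.6150, (cx,cy)=(1.0000,0.0000)
member 2 (1-2): L=3.6575, (cx,cy)=(0.4213,-0.9069)
member 3 (1-3): L=2.6432, (cx,cy)=(0.9878,0.1555)
member 4 (2-3): L=3.8785, (cx,cy)=(0.2759,0.9612)
member 5 (2-4): L=2.2850, (cx,cy)=(1.0000,0.0000)
member 6 (3-4): L=3.9210, (cx,cy)=(0.3099,-0.9508)
solve A·x = −loads:
  F[0-1] = +1119.0856 N (tension)
  F[0-2] = +996.9149 N (tension)
  F[1-2] = -1038.1967 N (compression)
  F[1-3] = +791.7774 N (tension)
  F[2-3] = +1488.3275 N (tension)
  F[2-4] = +1316.3155 N (tension)
  F[3-4] = -4247.9569 N (compression)
  Rx@0 = -1341.6400 N
  Ry@0 = -1064.6676 N
  Ry@4 = +4038.8676 N

791.777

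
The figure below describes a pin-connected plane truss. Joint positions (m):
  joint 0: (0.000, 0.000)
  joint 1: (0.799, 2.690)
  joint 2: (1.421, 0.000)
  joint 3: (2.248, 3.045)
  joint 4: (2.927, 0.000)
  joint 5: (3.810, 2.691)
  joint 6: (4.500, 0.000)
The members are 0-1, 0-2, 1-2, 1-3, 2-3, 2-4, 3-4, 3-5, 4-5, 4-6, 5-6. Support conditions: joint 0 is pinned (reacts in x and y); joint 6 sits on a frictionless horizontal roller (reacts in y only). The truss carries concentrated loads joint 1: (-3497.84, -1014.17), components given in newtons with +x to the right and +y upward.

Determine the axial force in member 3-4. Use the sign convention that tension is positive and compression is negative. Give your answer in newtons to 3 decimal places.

N=7 nodes, M=11 members, R=3 reactions → 2N=14, M+R=14
member 0 (0-1): L=2.8062, (cx,cy)=(0.2847,0.9586)
member 1 (0-2): L=1.4210, (cx,cy)=(1.0000,0.0000)
member 2 (1-2): L=2.7610, (cx,cy)=(0.2253,-0.9743)
member 3 (1-3): L=1.4919, (cx,cy)=(0.9713,0.2380)
member 4 (2-3): L=3.1553, (cx,cy)=(0.2621,0.9650)
member 5 (2-4): L=1.5060, (cx,cy)=(1.0000,0.0000)
member 6 (3-4): L=3.1198, (cx,cy)=(0.2176,-0.9760)
member 7 (3-5): L=1.6016, (cx,cy)=(0.9753,-0.2210)
member 8 (4-5): L=2.8322, (cx,cy)=(0.3118,0.9502)
member 9 (4-6): L=1.5730, (cx,cy)=(1.0000,0.0000)
member 10 (5-6): L=2.7781, (cx,cy)=(0.2484,-0.9687)
solve A·x = −loads:
  F[0-1] = -3051.3322 N (compression)
  F[0-2] = -2629.0301 N (compression)
  F[1-2] = +2481.7827 N (tension)
  F[1-3] = +2131.1441 N (tension)
  F[2-3] = -2505.5765 N (compression)
  F[2-4] = -1413.2202 N (compression)
  F[3-4] = +1716.3829 N (tension)
  F[3-5] = +1066.0267 N (tension)
  F[4-5] = -1763.1197 N (compression)
  F[4-6] = -489.9640 N (compression)
  F[5-6] = +1972.6755 N (tension)
  Rx@0 = +3497.8400 N
  Ry@0 = +2925.0295 N
  Ry@6 = -1910.8595 N

1716.383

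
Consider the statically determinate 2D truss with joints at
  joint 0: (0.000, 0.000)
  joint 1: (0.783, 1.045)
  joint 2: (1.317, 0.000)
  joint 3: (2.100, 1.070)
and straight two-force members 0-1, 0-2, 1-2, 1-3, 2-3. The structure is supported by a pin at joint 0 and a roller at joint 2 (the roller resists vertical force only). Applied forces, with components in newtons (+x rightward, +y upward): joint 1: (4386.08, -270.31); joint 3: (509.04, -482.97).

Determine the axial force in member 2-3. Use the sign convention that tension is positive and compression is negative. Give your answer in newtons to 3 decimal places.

N=4 nodes, M=5 members, R=3 reactions → 2N=8, M+R=8
member 0 (0-1): L=1.3058, (cx,cy)=(0.5996,0.8003)
member 1 (0-2): L=1.3170, (cx,cy)=(1.0000,0.0000)
member 2 (1-2): L=1.1735, (cx,cy)=(0.4550,-0.8905)
member 3 (1-3): L=1.3172, (cx,cy)=(0.9998,0.0190)
member 4 (2-3): L=1.3259, (cx,cy)=(0.5905,0.8070)
solve A·x = −loads:
  F[0-1] = +5087.4143 N (tension)
  F[0-2] = +1844.5418 N (tension)
  F[1-2] = -4857.0153 N (compression)
  F[1-3] = +874.7725 N (tension)
  F[2-3] = -619.0457 N (compression)
  Rx@0 = -4895.1200 N
  Ry@0 = -4071.3336 N
  Ry@2 = +4824.6136 N

-619.046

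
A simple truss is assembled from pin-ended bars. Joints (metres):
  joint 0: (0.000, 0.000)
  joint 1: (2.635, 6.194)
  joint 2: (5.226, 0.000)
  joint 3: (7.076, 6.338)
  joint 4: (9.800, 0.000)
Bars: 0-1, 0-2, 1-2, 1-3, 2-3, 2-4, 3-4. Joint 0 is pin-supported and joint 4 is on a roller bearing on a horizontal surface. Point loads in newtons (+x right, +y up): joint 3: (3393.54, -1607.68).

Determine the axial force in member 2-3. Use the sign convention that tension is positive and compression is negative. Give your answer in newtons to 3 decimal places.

N=5 nodes, M=7 members, R=3 reactions → 2N=10, M+R=10
member 0 (0-1): L=6.7312, (cx,cy)=(0.3915,0.9202)
member 1 (0-2): L=5.2260, (cx,cy)=(1.0000,0.0000)
member 2 (1-2): L=6.7141, (cx,cy)=(0.3859,-0.9225)
member 3 (1-3): L=4.4433, (cx,cy)=(0.9995,0.0324)
member 4 (2-3): L=6.6025, (cx,cy)=(0.2802,0.9599)
member 5 (2-4): L=4.5740, (cx,cy)=(1.0000,0.0000)
member 6 (3-4): L=6.8986, (cx,cy)=(0.3949,-0.9187)
solve A·x = −loads:
  F[0-1] = +1899.4361 N (tension)
  F[0-2] = +2649.9839 N (tension)
  F[1-2] = -1843.4715 N (compression)
  F[1-3] = +1455.7261 N (tension)
  F[2-3] = +1771.6412 N (tension)
  F[2-4] = +1442.1687 N (tension)
  F[3-4] = -3652.3193 N (compression)
  Rx@0 = -3393.5400 N
  Ry@0 = -1747.8506 N
  Ry@4 = +3355.5306 N

1771.641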